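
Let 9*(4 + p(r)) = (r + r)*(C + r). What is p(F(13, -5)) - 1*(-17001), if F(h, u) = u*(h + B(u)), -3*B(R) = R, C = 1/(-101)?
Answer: 148830577/8181 ≈ 18192.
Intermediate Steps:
C = -1/101 ≈ -0.0099010
B(R) = -R/3
F(h, u) = u*(h - u/3)
p(r) = -4 + 2*r*(-1/101 + r)/9 (p(r) = -4 + ((r + r)*(-1/101 + r))/9 = -4 + ((2*r)*(-1/101 + r))/9 = -4 + (2*r*(-1/101 + r))/9 = -4 + 2*r*(-1/101 + r)/9)
p(F(13, -5)) - 1*(-17001) = (-4 - 2*(-5)*(-1*(-5) + 3*13)/2727 + 2*((⅓)*(-5)*(-1*(-5) + 3*13))²/9) - 1*(-17001) = (-4 - 2*(-5)*(5 + 39)/2727 + 2*((⅓)*(-5)*(5 + 39))²/9) + 17001 = (-4 - 2*(-5)*44/2727 + 2*((⅓)*(-5)*44)²/9) + 17001 = (-4 - 2/909*(-220/3) + 2*(-220/3)²/9) + 17001 = (-4 + 440/2727 + (2/9)*(48400/9)) + 17001 = (-4 + 440/2727 + 96800/81) + 17001 = 9745396/8181 + 17001 = 148830577/8181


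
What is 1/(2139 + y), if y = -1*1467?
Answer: 1/672 ≈ 0.0014881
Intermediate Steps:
y = -1467
1/(2139 + y) = 1/(2139 - 1467) = 1/672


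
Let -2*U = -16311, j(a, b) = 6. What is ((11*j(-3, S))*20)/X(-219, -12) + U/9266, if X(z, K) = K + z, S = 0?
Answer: -627103/129724 ≈ -4.8341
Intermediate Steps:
U = 16311/2 (U = -1/2*(-16311) = 16311/2 ≈ 8155.5)
((11*j(-3, S))*20)/X(-219, -12) + U/9266 = ((11*6)*20)/(-12 - 219) + (16311/2)/9266 = (66*20)/(-231) + (16311/2)*(1/9266) = 1320*(-1/231) + 16311/18532 = -40/7 + 16311/18532 = -627103/129724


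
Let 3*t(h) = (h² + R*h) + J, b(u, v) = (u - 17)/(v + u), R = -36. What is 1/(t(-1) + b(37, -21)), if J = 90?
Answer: 12/523 ≈ 0.022945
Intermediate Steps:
b(u, v) = (-17 + u)/(u + v)
t(h) = 30 - 12*h + h²/3 (t(h) = ((h² - 36*h) + 90)/3 = (90 + h² - 36*h)/3 = 30 - 12*h + h²/3)
1/(t(-1) + b(37, -21)) = 1/((30 - 12*(-1) + (⅓)*(-1)²) + (-17 + 37)/(37 - 21)) = 1/((30 + 12 + (⅓)*1) + 20/16) = 1/((30 + 12 + ⅓) + (1/16)*20) = 1/(127/3 + 5/4) = 1/(523/12) = 12/523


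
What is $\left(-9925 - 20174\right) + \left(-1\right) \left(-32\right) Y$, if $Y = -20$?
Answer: $-30739$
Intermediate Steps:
$\left(-9925 - 20174\right) + \left(-1\right) \left(-32\right) Y = \left(-9925 - 20174\right) + \left(-1\right) \left(-32\right) \left(-20\right) = -30099 + 32 \left(-20\right) = -30099 - 640 = -30739$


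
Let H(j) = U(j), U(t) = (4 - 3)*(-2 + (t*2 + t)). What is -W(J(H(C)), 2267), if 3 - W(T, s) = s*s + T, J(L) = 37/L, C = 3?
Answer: 35975039/7 ≈ 5.1393e+6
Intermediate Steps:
U(t) = -2 + 3*t (U(t) = 1*(-2 + (2*t + t)) = 1*(-2 + 3*t) = -2 + 3*t)
H(j) = -2 + 3*j
W(T, s) = 3 - T - s² (W(T, s) = 3 - (s*s + T) = 3 - (s² + T) = 3 - (T + s²) = 3 + (-T - s²) = 3 - T - s²)
-W(J(H(C)), 2267) = -(3 - 37/(-2 + 3*3) - 1*2267²) = -(3 - 37/(-2 + 9) - 1*5139289) = -(3 - 37/7 - 5139289) = -1*(-35975039/7) = 35975039/7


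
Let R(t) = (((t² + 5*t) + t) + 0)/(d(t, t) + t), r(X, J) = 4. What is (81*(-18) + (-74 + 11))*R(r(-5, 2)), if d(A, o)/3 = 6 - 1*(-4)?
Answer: -30420/17 ≈ -1789.4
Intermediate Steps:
d(A, o) = 30 (d(A, o) = 3*(6 - 1*(-4)) = 3*(6 + 4) = 3*10 = 30)
R(t) = (t² + 6*t)/(30 + t) (R(t) = (((t² + 5*t) + t) + 0)/(30 + t) = ((t² + 6*t) + 0)/(30 + t) = (t² + 6*t)/(30 + t))
(81*(-18) + (-74 + 11))*R(r(-5, 2)) = (81*(-18) + (-74 + 11))*(4*(6 + 4)/(30 + 4)) = (-1458 - 63)*(4*10/34) = -6084*10/34 = -1521*20/17 = -30420/17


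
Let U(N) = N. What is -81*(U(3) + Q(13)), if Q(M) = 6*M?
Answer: -6561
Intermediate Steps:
-81*(U(3) + Q(13)) = -81*(3 + 6*13) = -81*(3 + 78) = -81*81 = -6561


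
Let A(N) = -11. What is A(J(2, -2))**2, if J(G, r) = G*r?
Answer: 121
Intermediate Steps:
A(J(2, -2))**2 = (-11)**2 = 121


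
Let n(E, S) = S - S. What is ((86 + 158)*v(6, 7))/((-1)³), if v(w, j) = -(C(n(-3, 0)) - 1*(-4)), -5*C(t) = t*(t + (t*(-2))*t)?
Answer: 976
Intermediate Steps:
n(E, S) = 0
C(t) = -t*(t - 2*t²)/5 (C(t) = -t*(t + (t*(-2))*t)/5 = -t*(t + (-2*t)*t)/5 = -t*(t - 2*t²)/5)
v(w, j) = -4 (v(w, j) = -((⅕)*0²*(-1 + 2*0) - 1*(-4)) = -((⅕)*0*(-1 + 0) + 4) = -((⅕)*0*(-1) + 4) = -(0 + 4) = -1*4 = -4)
((86 + 158)*v(6, 7))/((-1)³) = ((86 + 158)*(-4))/((-1)³) = (244*(-4))/(-1) = -976*(-1) = 976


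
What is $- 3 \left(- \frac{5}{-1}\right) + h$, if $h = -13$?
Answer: $-28$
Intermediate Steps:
$- 3 \left(- \frac{5}{-1}\right) + h = - 3 \left(- \frac{5}{-1}\right) - 13 = - 3 \left(\left(-5\right) \left(-1\right)\right) - 13 = \left(-3\right) 5 - 13 = -15 - 13 = -28$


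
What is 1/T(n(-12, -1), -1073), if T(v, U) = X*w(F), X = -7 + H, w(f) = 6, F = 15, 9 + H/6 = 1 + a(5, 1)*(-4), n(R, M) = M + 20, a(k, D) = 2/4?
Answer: -1/402 ≈ -0.0024876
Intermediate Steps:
a(k, D) = 1/2 (a(k, D) = 2*(1/4) = 1/2)
n(R, M) = 20 + M
H = -60 (H = -54 + 6*(1 + (1/2)*(-4)) = -54 + 6*(1 - 2) = -54 + 6*(-1) = -54 - 6 = -60)
X = -67 (X = -7 - 60 = -67)
T(v, U) = -402 (T(v, U) = -67*6 = -402)
1/T(n(-12, -1), -1073) = 1/(-402) = -1/402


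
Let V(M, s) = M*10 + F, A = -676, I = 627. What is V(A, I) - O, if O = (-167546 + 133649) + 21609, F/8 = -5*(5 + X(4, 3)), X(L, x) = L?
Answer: 5168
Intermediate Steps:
F = -360 (F = 8*(-5*(5 + 4)) = 8*(-5*9) = 8*(-45) = -360)
V(M, s) = -360 + 10*M (V(M, s) = M*10 - 360 = 10*M - 360 = -360 + 10*M)
O = -12288 (O = -33897 + 21609 = -12288)
V(A, I) - O = (-360 + 10*(-676)) - 1*(-12288) = (-360 - 6760) + 12288 = -7120 + 12288 = 5168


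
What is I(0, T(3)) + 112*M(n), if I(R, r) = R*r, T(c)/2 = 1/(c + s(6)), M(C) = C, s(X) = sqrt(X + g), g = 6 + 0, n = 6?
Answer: 672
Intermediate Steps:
g = 6
s(X) = sqrt(6 + X) (s(X) = sqrt(X + 6) = sqrt(6 + X))
T(c) = 2/(c + 2*sqrt(3)) (T(c) = 2/(c + sqrt(6 + 6)) = 2/(c + sqrt(12)) = 2/(c + 2*sqrt(3)))
I(0, T(3)) + 112*M(n) = 0*(2/(3 + 2*sqrt(3))) + 112*6 = 0 + 672 = 672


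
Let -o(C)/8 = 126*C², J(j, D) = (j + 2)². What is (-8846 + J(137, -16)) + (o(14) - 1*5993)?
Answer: -193086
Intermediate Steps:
J(j, D) = (2 + j)²
o(C) = -1008*C²
(-8846 + J(137, -16)) + (o(14) - 1*5993) = (-8846 + (2 + 137)²) + (-1008*14² - 1*5993) = (-8846 + 139²) + (-1008*196 - 5993) = (-8846 + 19321) + (-197568 - 5993) = 10475 - 203561 = -193086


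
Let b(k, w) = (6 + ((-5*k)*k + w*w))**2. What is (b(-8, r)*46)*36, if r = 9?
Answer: 89902584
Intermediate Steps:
b(k, w) = (6 + w**2 - 5*k**2)**2 (b(k, w) = (6 + (-5*k**2 + w**2))**2 = (6 + (w**2 - 5*k**2))**2 = (6 + w**2 - 5*k**2)**2)
(b(-8, r)*46)*36 = ((6 + 9**2 - 5*(-8)**2)**2*46)*36 = ((6 + 81 - 5*64)**2*46)*36 = ((6 + 81 - 320)**2*46)*36 = ((-233)**2*46)*36 = (54289*46)*36 = 2497294*36 = 89902584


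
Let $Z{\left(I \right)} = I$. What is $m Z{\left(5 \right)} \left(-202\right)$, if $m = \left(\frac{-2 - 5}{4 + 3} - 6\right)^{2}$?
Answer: $-49490$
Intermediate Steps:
$m = 49$ ($m = \left(- \frac{7}{7} - 6\right)^{2} = \left(\left(-7\right) \frac{1}{7} - 6\right)^{2} = \left(-1 - 6\right)^{2} = \left(-7\right)^{2} = 49$)
$m Z{\left(5 \right)} \left(-202\right) = 49 \cdot 5 \left(-202\right) = 245 \left(-202\right) = -49490$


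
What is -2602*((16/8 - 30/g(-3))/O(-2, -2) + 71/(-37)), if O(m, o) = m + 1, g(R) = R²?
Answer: 169130/111 ≈ 1523.7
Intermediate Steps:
O(m, o) = 1 + m
-2602*((16/8 - 30/g(-3))/O(-2, -2) + 71/(-37)) = -2602*((16/8 - 30/((-3)²))/(1 - 2) + 71/(-37)) = -2602*((16*(⅛) - 30/9)/(-1) + 71*(-1/37)) = -2602*((2 - 30*⅑)*(-1) - 71/37) = -2602*((2 - 10/3)*(-1) - 71/37) = -2602*(-4/3*(-1) - 71/37) = -2602*(4/3 - 71/37) = -2602*(-65/111) = 169130/111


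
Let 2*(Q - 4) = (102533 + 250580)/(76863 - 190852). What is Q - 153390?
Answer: -34968986621/227978 ≈ -1.5339e+5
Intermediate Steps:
Q = 558799/227978 (Q = 4 + ((102533 + 250580)/(76863 - 190852))/2 = 4 + (353113/(-113989))/2 = 4 + (353113*(-1/113989))/2 = 4 + (½)*(-353113/113989) = 4 - 353113/227978 = 558799/227978 ≈ 2.4511)
Q - 153390 = 558799/227978 - 153390 = -34968986621/227978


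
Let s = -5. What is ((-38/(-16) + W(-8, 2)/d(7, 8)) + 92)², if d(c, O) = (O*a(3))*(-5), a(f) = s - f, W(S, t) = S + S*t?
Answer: 889249/100 ≈ 8892.5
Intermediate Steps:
a(f) = -5 - f
d(c, O) = 40*O (d(c, O) = (O*(-5 - 1*3))*(-5) = (O*(-5 - 3))*(-5) = (O*(-8))*(-5) = -8*O*(-5) = 40*O)
((-38/(-16) + W(-8, 2)/d(7, 8)) + 92)² = ((-38/(-16) + (-8*(1 + 2))/((40*8))) + 92)² = ((-38*(-1/16) - 8*3/320) + 92)² = ((19/8 - 24*1/320) + 92)² = ((19/8 - 3/40) + 92)² = (23/10 + 92)² = (943/10)² = 889249/100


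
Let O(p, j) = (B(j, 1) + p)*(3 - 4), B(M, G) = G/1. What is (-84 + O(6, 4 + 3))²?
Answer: 8281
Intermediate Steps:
B(M, G) = G (B(M, G) = G*1 = G)
O(p, j) = -1 - p (O(p, j) = (1 + p)*(3 - 4) = (1 + p)*(-1) = -1 - p)
(-84 + O(6, 4 + 3))² = (-84 + (-1 - 1*6))² = (-84 + (-1 - 6))² = (-84 - 7)² = (-91)² = 8281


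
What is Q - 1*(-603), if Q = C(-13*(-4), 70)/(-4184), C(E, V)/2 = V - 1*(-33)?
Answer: 1261373/2092 ≈ 602.95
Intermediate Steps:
C(E, V) = 66 + 2*V (C(E, V) = 2*(V - 1*(-33)) = 2*(V + 33) = 2*(33 + V) = 66 + 2*V)
Q = -103/2092 (Q = (66 + 2*70)/(-4184) = (66 + 140)*(-1/4184) = 206*(-1/4184) = -103/2092 ≈ -0.049235)
Q - 1*(-603) = -103/2092 - 1*(-603) = -103/2092 + 603 = 1261373/2092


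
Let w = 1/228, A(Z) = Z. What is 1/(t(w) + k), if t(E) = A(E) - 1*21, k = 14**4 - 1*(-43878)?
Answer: 228/18758245 ≈ 1.2155e-5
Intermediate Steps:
w = 1/228 ≈ 0.0043860
k = 82294 (k = 38416 + 43878 = 82294)
t(E) = -21 + E (t(E) = E - 1*21 = E - 21 = -21 + E)
1/(t(w) + k) = 1/((-21 + 1/228) + 82294) = 1/(-4787/228 + 82294) = 1/(18758245/228) = 228/18758245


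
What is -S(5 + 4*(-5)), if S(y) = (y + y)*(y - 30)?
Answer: -1350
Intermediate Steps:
S(y) = 2*y*(-30 + y) (S(y) = (2*y)*(-30 + y) = 2*y*(-30 + y))
-S(5 + 4*(-5)) = -2*(5 + 4*(-5))*(-30 + (5 + 4*(-5))) = -2*(5 - 20)*(-30 + (5 - 20)) = -2*(-15)*(-30 - 15) = -2*(-15)*(-45) = -1*1350 = -1350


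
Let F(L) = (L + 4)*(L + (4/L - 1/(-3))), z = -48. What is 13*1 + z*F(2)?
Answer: -1235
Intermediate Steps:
F(L) = (4 + L)*(⅓ + L + 4/L) (F(L) = (4 + L)*(L + (4/L - 1*(-⅓))) = (4 + L)*(L + (4/L + ⅓)) = (4 + L)*(L + (⅓ + 4/L)) = (4 + L)*(⅓ + L + 4/L))
13*1 + z*F(2) = 13*1 - 48*(16/3 + 2² + 16/2 + (13/3)*2) = 13 - 48*(16/3 + 4 + 16*(½) + 26/3) = 13 - 48*(16/3 + 4 + 8 + 26/3) = 13 - 48*26 = 13 - 1248 = -1235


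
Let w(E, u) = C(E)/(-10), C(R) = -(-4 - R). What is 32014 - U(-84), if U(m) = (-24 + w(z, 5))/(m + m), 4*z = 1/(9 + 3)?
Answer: 2581597247/80640 ≈ 32014.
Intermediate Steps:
z = 1/48 (z = 1/(4*(9 + 3)) = (¼)/12 = (¼)*(1/12) = 1/48 ≈ 0.020833)
C(R) = 4 + R
w(E, u) = -⅖ - E/10 (w(E, u) = (4 + E)/(-10) = (4 + E)*(-⅒) = -⅖ - E/10)
U(m) = -11713/(960*m) (U(m) = (-24 + (-⅖ - ⅒*1/48))/(m + m) = (-24 + (-⅖ - 1/480))/((2*m)) = (-24 - 193/480)*(1/(2*m)) = -11713/(960*m))
32014 - U(-84) = 32014 - (-11713)/(960*(-84)) = 32014 - (-11713)*(-1)/(960*84) = 32014 - 1*11713/80640 = 32014 - 11713/80640 = 2581597247/80640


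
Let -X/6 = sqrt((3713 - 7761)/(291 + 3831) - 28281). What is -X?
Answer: 2*I*sqrt(13348218785)/229 ≈ 1009.0*I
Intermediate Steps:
X = -2*I*sqrt(13348218785)/229 (X = -6*sqrt((3713 - 7761)/(291 + 3831) - 28281) = -6*sqrt(-4048/4122 - 28281) = -6*sqrt(-4048*1/4122 - 28281) = -6*sqrt(-2024/2061 - 28281) = -2*I*sqrt(13348218785)/229 ≈ -1009.0*I)
-X = -(-2)*I*sqrt(13348218785)/229 = 2*I*sqrt(13348218785)/229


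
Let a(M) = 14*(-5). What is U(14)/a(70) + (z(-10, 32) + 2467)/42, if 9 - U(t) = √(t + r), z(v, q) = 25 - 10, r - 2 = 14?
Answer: 1769/30 + √30/70 ≈ 59.045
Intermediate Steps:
r = 16 (r = 2 + 14 = 16)
z(v, q) = 15
U(t) = 9 - √(16 + t) (U(t) = 9 - √(t + 16) = 9 - √(16 + t))
a(M) = -70
U(14)/a(70) + (z(-10, 32) + 2467)/42 = (9 - √(16 + 14))/(-70) + (15 + 2467)/42 = (9 - √30)*(-1/70) + 2482*(1/42) = (-9/70 + √30/70) + 1241/21 = 1769/30 + √30/70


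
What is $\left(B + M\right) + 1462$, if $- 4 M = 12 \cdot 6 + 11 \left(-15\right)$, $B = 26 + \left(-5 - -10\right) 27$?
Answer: $\frac{6585}{4} \approx 1646.3$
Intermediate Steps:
$B = 161$ ($B = 26 + \left(-5 + 10\right) 27 = 26 + 5 \cdot 27 = 26 + 135 = 161$)
$M = \frac{93}{4}$ ($M = - \frac{12 \cdot 6 + 11 \left(-15\right)}{4} = - \frac{72 - 165}{4} = \left(- \frac{1}{4}\right) \left(-93\right) = \frac{93}{4} \approx 23.25$)
$\left(B + M\right) + 1462 = \left(161 + \frac{93}{4}\right) + 1462 = \frac{737}{4} + 1462 = \frac{6585}{4}$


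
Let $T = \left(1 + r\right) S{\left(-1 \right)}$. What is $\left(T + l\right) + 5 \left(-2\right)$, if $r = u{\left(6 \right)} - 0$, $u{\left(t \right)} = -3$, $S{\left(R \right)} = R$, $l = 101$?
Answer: $93$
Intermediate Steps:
$r = -3$ ($r = -3 - 0 = -3 + 0 = -3$)
$T = 2$ ($T = \left(1 - 3\right) \left(-1\right) = \left(-2\right) \left(-1\right) = 2$)
$\left(T + l\right) + 5 \left(-2\right) = \left(2 + 101\right) + 5 \left(-2\right) = 103 - 10 = 93$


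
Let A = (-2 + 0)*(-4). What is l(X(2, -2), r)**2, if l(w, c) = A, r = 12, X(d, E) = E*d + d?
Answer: 64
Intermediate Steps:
X(d, E) = d + E*d
A = 8 (A = -2*(-4) = 8)
l(w, c) = 8
l(X(2, -2), r)**2 = 8**2 = 64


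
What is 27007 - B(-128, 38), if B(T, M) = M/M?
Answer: 27006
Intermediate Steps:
B(T, M) = 1
27007 - B(-128, 38) = 27007 - 1*1 = 27007 - 1 = 27006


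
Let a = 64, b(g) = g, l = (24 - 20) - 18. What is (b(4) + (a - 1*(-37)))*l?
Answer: -1470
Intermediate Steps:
l = -14 (l = 4 - 18 = -14)
(b(4) + (a - 1*(-37)))*l = (4 + (64 - 1*(-37)))*(-14) = (4 + (64 + 37))*(-14) = (4 + 101)*(-14) = 105*(-14) = -1470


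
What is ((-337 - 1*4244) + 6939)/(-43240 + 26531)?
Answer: -2358/16709 ≈ -0.14112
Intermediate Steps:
((-337 - 1*4244) + 6939)/(-43240 + 26531) = ((-337 - 4244) + 6939)/(-16709) = (-4581 + 6939)*(-1/16709) = 2358*(-1/16709) = -2358/16709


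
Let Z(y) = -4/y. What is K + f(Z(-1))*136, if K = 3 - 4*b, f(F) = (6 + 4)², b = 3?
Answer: 13591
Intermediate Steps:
f(F) = 100 (f(F) = 10² = 100)
K = -9 (K = 3 - 4*3 = 3 - 12 = -9)
K + f(Z(-1))*136 = -9 + 100*136 = -9 + 13600 = 13591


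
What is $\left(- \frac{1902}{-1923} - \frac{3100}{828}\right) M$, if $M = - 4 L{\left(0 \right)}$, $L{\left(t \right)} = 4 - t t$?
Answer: $\frac{5848592}{132687} \approx 44.078$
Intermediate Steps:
$L{\left(t \right)} = 4 - t^{2}$
$M = -16$ ($M = - 4 \left(4 - 0^{2}\right) = - 4 \left(4 - 0\right) = - 4 \left(4 + 0\right) = \left(-4\right) 4 = -16$)
$\left(- \frac{1902}{-1923} - \frac{3100}{828}\right) M = \left(- \frac{1902}{-1923} - \frac{3100}{828}\right) \left(-16\right) = \left(\left(-1902\right) \left(- \frac{1}{1923}\right) - \frac{775}{207}\right) \left(-16\right) = \left(\frac{634}{641} - \frac{775}{207}\right) \left(-16\right) = \left(- \frac{365537}{132687}\right) \left(-16\right) = \frac{5848592}{132687}$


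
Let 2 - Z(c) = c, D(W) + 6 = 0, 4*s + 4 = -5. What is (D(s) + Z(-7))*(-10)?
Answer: -30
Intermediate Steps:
s = -9/4 (s = -1 + (¼)*(-5) = -1 - 5/4 = -9/4 ≈ -2.2500)
D(W) = -6 (D(W) = -6 + 0 = -6)
Z(c) = 2 - c
(D(s) + Z(-7))*(-10) = (-6 + (2 - 1*(-7)))*(-10) = (-6 + (2 + 7))*(-10) = (-6 + 9)*(-10) = 3*(-10) = -30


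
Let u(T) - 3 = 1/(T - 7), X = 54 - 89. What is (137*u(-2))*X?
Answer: -124670/9 ≈ -13852.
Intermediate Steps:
X = -35
u(T) = 3 + 1/(-7 + T) (u(T) = 3 + 1/(T - 7) = 3 + 1/(-7 + T))
(137*u(-2))*X = (137*((-20 + 3*(-2))/(-7 - 2)))*(-35) = (137*((-20 - 6)/(-9)))*(-35) = (137*(-1/9*(-26)))*(-35) = (137*(26/9))*(-35) = (3562/9)*(-35) = -124670/9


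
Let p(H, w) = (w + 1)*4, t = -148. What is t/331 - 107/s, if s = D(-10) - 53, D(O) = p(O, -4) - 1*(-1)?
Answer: 25945/21184 ≈ 1.2247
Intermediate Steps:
p(H, w) = 4 + 4*w (p(H, w) = (1 + w)*4 = 4 + 4*w)
D(O) = -11 (D(O) = (4 + 4*(-4)) - 1*(-1) = (4 - 16) + 1 = -12 + 1 = -11)
s = -64 (s = -11 - 53 = -64)
t/331 - 107/s = -148/331 - 107/(-64) = -148*1/331 - 107*(-1/64) = -148/331 + 107/64 = 25945/21184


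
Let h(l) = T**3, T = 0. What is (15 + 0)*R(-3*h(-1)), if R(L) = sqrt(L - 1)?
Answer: 15*I ≈ 15.0*I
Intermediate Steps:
h(l) = 0 (h(l) = 0**3 = 0)
R(L) = sqrt(-1 + L)
(15 + 0)*R(-3*h(-1)) = (15 + 0)*sqrt(-1 - 3*0) = 15*sqrt(-1 + 0) = 15*sqrt(-1) = 15*I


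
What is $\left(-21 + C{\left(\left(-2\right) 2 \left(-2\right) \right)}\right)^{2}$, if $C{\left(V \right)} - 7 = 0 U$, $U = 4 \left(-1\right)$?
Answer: $196$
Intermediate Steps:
$U = -4$
$C{\left(V \right)} = 7$ ($C{\left(V \right)} = 7 + 0 \left(-4\right) = 7 + 0 = 7$)
$\left(-21 + C{\left(\left(-2\right) 2 \left(-2\right) \right)}\right)^{2} = \left(-21 + 7\right)^{2} = \left(-14\right)^{2} = 196$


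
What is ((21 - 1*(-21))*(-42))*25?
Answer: -44100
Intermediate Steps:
((21 - 1*(-21))*(-42))*25 = ((21 + 21)*(-42))*25 = (42*(-42))*25 = -1764*25 = -44100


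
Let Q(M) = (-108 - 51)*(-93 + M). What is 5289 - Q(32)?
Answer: -4410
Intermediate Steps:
Q(M) = 14787 - 159*M (Q(M) = -159*(-93 + M) = 14787 - 159*M)
5289 - Q(32) = 5289 - (14787 - 159*32) = 5289 - (14787 - 5088) = 5289 - 1*9699 = 5289 - 9699 = -4410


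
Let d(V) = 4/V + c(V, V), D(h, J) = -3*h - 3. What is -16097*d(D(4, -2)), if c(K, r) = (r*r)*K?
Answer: 814975013/15 ≈ 5.4332e+7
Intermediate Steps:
D(h, J) = -3 - 3*h
c(K, r) = K*r² (c(K, r) = r²*K = K*r²)
d(V) = V³ + 4/V (d(V) = 4/V + V*V² = 4/V + V³ = V³ + 4/V)
-16097*d(D(4, -2)) = -16097*(4 + (-3 - 3*4)⁴)/(-3 - 3*4) = -16097*(4 + (-3 - 12)⁴)/(-3 - 12) = -16097*(4 + (-15)⁴)/(-15) = -(-16097)*(4 + 50625)/15 = -(-16097)*50629/15 = -16097*(-50629/15) = 814975013/15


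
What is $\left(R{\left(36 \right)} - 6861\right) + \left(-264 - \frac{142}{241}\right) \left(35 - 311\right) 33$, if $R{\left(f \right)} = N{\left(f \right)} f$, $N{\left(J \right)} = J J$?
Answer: $\frac{590371323}{241} \approx 2.4497 \cdot 10^{6}$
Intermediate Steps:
$N{\left(J \right)} = J^{2}$
$R{\left(f \right)} = f^{3}$ ($R{\left(f \right)} = f^{2} f = f^{3}$)
$\left(R{\left(36 \right)} - 6861\right) + \left(-264 - \frac{142}{241}\right) \left(35 - 311\right) 33 = \left(36^{3} - 6861\right) + \left(-264 - \frac{142}{241}\right) \left(35 - 311\right) 33 = \left(46656 - 6861\right) + \left(-264 - \frac{142}{241}\right) \left(-276\right) 33 = 39795 + \left(-264 - \frac{142}{241}\right) \left(-276\right) 33 = 39795 + \left(- \frac{63766}{241}\right) \left(-276\right) 33 = 39795 + \frac{17599416}{241} \cdot 33 = 39795 + \frac{580780728}{241} = \frac{590371323}{241}$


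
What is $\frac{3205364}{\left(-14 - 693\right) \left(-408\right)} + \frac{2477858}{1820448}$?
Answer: $\frac{19493903245}{1562854608} \approx 12.473$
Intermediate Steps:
$\frac{3205364}{\left(-14 - 693\right) \left(-408\right)} + \frac{2477858}{1820448} = \frac{3205364}{\left(-14 - 693\right) \left(-408\right)} + 2477858 \cdot \frac{1}{1820448} = \frac{3205364}{\left(-707\right) \left(-408\right)} + \frac{1238929}{910224} = \frac{3205364}{288456} + \frac{1238929}{910224} = 3205364 \cdot \frac{1}{288456} + \frac{1238929}{910224} = \frac{801341}{72114} + \frac{1238929}{910224} = \frac{19493903245}{1562854608}$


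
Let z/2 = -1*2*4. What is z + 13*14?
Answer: 166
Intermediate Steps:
z = -16 (z = 2*(-1*2*4) = 2*(-2*4) = 2*(-8) = -16)
z + 13*14 = -16 + 13*14 = -16 + 182 = 166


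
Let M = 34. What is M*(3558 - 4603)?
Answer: -35530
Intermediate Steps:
M*(3558 - 4603) = 34*(3558 - 4603) = 34*(-1045) = -35530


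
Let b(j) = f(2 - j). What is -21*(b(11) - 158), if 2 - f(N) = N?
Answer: 3087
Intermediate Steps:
f(N) = 2 - N
b(j) = j (b(j) = 2 - (2 - j) = 2 + (-2 + j) = j)
-21*(b(11) - 158) = -21*(11 - 158) = -21*(-147) = 3087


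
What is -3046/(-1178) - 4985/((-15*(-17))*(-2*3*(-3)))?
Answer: 810881/540702 ≈ 1.4997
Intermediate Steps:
-3046/(-1178) - 4985/((-15*(-17))*(-2*3*(-3))) = -3046*(-1/1178) - 4985/(255*(-6*(-3))) = 1523/589 - 4985/(255*18) = 1523/589 - 4985/4590 = 1523/589 - 4985*1/4590 = 1523/589 - 997/918 = 810881/540702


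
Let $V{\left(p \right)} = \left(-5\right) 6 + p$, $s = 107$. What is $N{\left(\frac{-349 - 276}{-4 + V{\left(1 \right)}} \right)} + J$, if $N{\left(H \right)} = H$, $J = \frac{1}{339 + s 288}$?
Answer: $\frac{6490636}{342705} \approx 18.939$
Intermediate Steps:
$V{\left(p \right)} = -30 + p$
$J = \frac{1}{31155}$ ($J = \frac{1}{339 + 107 \cdot 288} = \frac{1}{339 + 30816} = \frac{1}{31155} \approx 3.2098 \cdot 10^{-5}$)
$N{\left(\frac{-349 - 276}{-4 + V{\left(1 \right)}} \right)} + J = \frac{-349 - 276}{-4 + \left(-30 + 1\right)} + \frac{1}{31155} = - \frac{625}{-4 - 29} + \frac{1}{31155} = - \frac{625}{-33} + \frac{1}{31155} = \left(-625\right) \left(- \frac{1}{33}\right) + \frac{1}{31155} = \frac{625}{33} + \frac{1}{31155} = \frac{6490636}{342705}$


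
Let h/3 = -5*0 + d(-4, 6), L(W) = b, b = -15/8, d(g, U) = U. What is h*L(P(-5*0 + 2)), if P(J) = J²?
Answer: -135/4 ≈ -33.750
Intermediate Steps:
b = -15/8 (b = -15*⅛ = -15/8 ≈ -1.8750)
L(W) = -15/8
h = 18 (h = 3*(-5*0 + 6) = 3*(0 + 6) = 3*6 = 18)
h*L(P(-5*0 + 2)) = 18*(-15/8) = -135/4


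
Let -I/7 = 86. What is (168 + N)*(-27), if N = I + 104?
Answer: 8910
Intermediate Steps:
I = -602 (I = -7*86 = -602)
N = -498 (N = -602 + 104 = -498)
(168 + N)*(-27) = (168 - 498)*(-27) = -330*(-27) = 8910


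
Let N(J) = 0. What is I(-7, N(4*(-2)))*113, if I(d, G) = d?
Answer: -791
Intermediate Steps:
I(-7, N(4*(-2)))*113 = -7*113 = -791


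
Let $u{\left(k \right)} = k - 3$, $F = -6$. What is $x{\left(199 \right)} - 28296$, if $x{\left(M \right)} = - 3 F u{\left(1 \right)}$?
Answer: $-28332$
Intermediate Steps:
$u{\left(k \right)} = -3 + k$ ($u{\left(k \right)} = k - 3 = -3 + k$)
$x{\left(M \right)} = -36$ ($x{\left(M \right)} = \left(-3\right) \left(-6\right) \left(-3 + 1\right) = 18 \left(-2\right) = -36$)
$x{\left(199 \right)} - 28296 = -36 - 28296 = -28332$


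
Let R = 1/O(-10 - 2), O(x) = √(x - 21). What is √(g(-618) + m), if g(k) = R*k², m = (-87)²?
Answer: √(915849 - 1400388*I*√33)/11 ≈ 192.98 - 172.26*I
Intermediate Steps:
O(x) = √(-21 + x)
m = 7569
R = -I*√33/33 (R = 1/(√(-21 + (-10 - 2))) = 1/(√(-21 - 12)) = 1/(√(-33)) = 1/(I*√33) = -I*√33/33 ≈ -0.17408*I)
g(k) = -I*√33*k²/33 (g(k) = (-I*√33/33)*k² = -I*√33*k²/33)
√(g(-618) + m) = √(-1/33*I*√33*(-618)² + 7569) = √(-1/33*I*√33*381924 + 7569) = √(-127308*I*√33/11 + 7569) = √(7569 - 127308*I*√33/11)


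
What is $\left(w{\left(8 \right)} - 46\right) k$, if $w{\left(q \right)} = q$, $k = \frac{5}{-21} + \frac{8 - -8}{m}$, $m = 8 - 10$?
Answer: $\frac{6574}{21} \approx 313.05$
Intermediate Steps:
$m = -2$
$k = - \frac{173}{21}$ ($k = \frac{5}{-21} + \frac{8 - -8}{-2} = 5 \left(- \frac{1}{21}\right) + \left(8 + 8\right) \left(- \frac{1}{2}\right) = - \frac{5}{21} + 16 \left(- \frac{1}{2}\right) = - \frac{5}{21} - 8 = - \frac{173}{21} \approx -8.2381$)
$\left(w{\left(8 \right)} - 46\right) k = \left(8 - 46\right) \left(- \frac{173}{21}\right) = \left(-38\right) \left(- \frac{173}{21}\right) = \frac{6574}{21}$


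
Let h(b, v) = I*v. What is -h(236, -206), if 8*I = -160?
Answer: -4120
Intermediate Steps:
I = -20 (I = (⅛)*(-160) = -20)
h(b, v) = -20*v
-h(236, -206) = -(-20)*(-206) = -1*4120 = -4120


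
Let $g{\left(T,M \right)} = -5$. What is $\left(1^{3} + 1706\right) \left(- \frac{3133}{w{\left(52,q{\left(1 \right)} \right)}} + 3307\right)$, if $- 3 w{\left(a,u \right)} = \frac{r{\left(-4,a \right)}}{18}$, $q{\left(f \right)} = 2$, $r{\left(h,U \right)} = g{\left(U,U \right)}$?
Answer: $- \frac{260568429}{5} \approx -5.2114 \cdot 10^{7}$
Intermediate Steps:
$r{\left(h,U \right)} = -5$
$w{\left(a,u \right)} = \frac{5}{54}$ ($w{\left(a,u \right)} = - \frac{\left(-5\right) \frac{1}{18}}{3} = \left(- \frac{1}{3}\right) \left(- \frac{5}{18}\right) = \frac{5}{54}$)
$\left(1^{3} + 1706\right) \left(- \frac{3133}{w{\left(52,q{\left(1 \right)} \right)}} + 3307\right) = \left(1^{3} + 1706\right) \left(- \frac{3133}{\frac{5}{54}} + 3307\right) = \left(1 + 1706\right) \left(\left(-3133\right) \frac{54}{5} + 3307\right) = 1707 \left(- \frac{169182}{5} + 3307\right) = 1707 \left(- \frac{152647}{5}\right) = - \frac{260568429}{5}$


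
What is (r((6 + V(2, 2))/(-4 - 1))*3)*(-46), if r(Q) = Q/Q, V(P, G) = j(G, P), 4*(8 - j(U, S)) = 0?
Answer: -138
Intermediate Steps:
j(U, S) = 8 (j(U, S) = 8 - 1/4*0 = 8 + 0 = 8)
V(P, G) = 8
r(Q) = 1
(r((6 + V(2, 2))/(-4 - 1))*3)*(-46) = (1*3)*(-46) = 3*(-46) = -138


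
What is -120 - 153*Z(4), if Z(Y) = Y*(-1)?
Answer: 492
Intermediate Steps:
Z(Y) = -Y
-120 - 153*Z(4) = -120 - (-153)*4 = -120 - 153*(-4) = -120 + 612 = 492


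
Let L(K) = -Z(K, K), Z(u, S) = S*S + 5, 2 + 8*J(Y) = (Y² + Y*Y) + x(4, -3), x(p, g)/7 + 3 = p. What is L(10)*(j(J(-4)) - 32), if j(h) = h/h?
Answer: 3255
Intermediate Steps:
x(p, g) = -21 + 7*p
J(Y) = 5/8 + Y²/4 (J(Y) = -¼ + ((Y² + Y*Y) + (-21 + 7*4))/8 = -¼ + ((Y² + Y²) + (-21 + 28))/8 = -¼ + (2*Y² + 7)/8 = -¼ + (7 + 2*Y²)/8 = -¼ + (7/8 + Y²/4) = 5/8 + Y²/4)
j(h) = 1
Z(u, S) = 5 + S² (Z(u, S) = S² + 5 = 5 + S²)
L(K) = -5 - K² (L(K) = -(5 + K²) = -5 - K²)
L(10)*(j(J(-4)) - 32) = (-5 - 1*10²)*(1 - 32) = (-5 - 1*100)*(-31) = (-5 - 100)*(-31) = -105*(-31) = 3255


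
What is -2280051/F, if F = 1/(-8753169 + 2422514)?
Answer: 14434216263405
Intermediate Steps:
F = -1/6330655 (F = 1/(-6330655) = -1/6330655 ≈ -1.5796e-7)
-2280051/F = -2280051/(-1/6330655) = -2280051*(-6330655) = 14434216263405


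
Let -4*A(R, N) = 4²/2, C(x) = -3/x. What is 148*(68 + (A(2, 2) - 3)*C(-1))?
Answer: 7844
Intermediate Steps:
A(R, N) = -2 (A(R, N) = -4²/(4*2) = -4/2 = -¼*8 = -2)
148*(68 + (A(2, 2) - 3)*C(-1)) = 148*(68 + (-2 - 3)*(-3/(-1))) = 148*(68 - (-15)*(-1)) = 148*(68 - 5*3) = 148*(68 - 15) = 148*53 = 7844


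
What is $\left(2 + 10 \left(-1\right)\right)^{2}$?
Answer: $64$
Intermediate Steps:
$\left(2 + 10 \left(-1\right)\right)^{2} = \left(2 - 10\right)^{2} = \left(-8\right)^{2} = 64$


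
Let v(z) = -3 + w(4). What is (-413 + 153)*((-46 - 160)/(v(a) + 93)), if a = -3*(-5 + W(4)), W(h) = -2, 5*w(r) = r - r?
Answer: 5356/9 ≈ 595.11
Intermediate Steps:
w(r) = 0 (w(r) = (r - r)/5 = (⅕)*0 = 0)
a = 21 (a = -3*(-5 - 2) = -3*(-7) = 21)
v(z) = -3 (v(z) = -3 + 0 = -3)
(-413 + 153)*((-46 - 160)/(v(a) + 93)) = (-413 + 153)*((-46 - 160)/(-3 + 93)) = -(-53560)/90 = -260*(-103/45) = 5356/9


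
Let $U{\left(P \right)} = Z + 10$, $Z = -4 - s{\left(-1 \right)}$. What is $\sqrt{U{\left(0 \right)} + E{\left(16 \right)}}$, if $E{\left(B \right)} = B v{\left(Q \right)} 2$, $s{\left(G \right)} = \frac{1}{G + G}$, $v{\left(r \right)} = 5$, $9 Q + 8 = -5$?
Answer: $\frac{3 \sqrt{74}}{2} \approx 12.903$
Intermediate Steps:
$Q = - \frac{13}{9}$ ($Q = - \frac{8}{9} + \frac{1}{9} \left(-5\right) = - \frac{8}{9} - \frac{5}{9} = - \frac{13}{9} \approx -1.4444$)
$s{\left(G \right)} = \frac{1}{2 G}$
$E{\left(B \right)} = 10 B$ ($E{\left(B \right)} = B 5 \cdot 2 = B 10 = 10 B$)
$Z = - \frac{7}{2}$ ($Z = -4 - \frac{1}{2 \left(-1\right)} = -4 - \frac{1}{2} \left(-1\right) = -4 - - \frac{1}{2} = -4 + \frac{1}{2} = - \frac{7}{2} \approx -3.5$)
$U{\left(P \right)} = \frac{13}{2}$ ($U{\left(P \right)} = - \frac{7}{2} + 10 = \frac{13}{2}$)
$\sqrt{U{\left(0 \right)} + E{\left(16 \right)}} = \sqrt{\frac{13}{2} + 10 \cdot 16} = \sqrt{\frac{13}{2} + 160} = \sqrt{\frac{333}{2}} = \frac{3 \sqrt{74}}{2}$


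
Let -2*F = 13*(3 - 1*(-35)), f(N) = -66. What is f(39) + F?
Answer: -313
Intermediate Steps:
F = -247 (F = -13*(3 - 1*(-35))/2 = -13*(3 + 35)/2 = -13*38/2 = -1/2*494 = -247)
f(39) + F = -66 - 247 = -313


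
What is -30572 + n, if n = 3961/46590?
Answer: -1424345519/46590 ≈ -30572.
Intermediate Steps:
n = 3961/46590 (n = 3961*(1/46590) = 3961/46590 ≈ 0.085018)
-30572 + n = -30572 + 3961/46590 = -1424345519/46590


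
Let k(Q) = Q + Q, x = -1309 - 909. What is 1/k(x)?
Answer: -1/4436 ≈ -0.00022543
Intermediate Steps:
x = -2218
k(Q) = 2*Q
1/k(x) = 1/(2*(-2218)) = 1/(-4436) = -1/4436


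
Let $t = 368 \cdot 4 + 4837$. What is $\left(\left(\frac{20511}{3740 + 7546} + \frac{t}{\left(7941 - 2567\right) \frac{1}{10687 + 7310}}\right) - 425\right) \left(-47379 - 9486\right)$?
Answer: $- \frac{661203415182635}{561583} \approx -1.1774 \cdot 10^{9}$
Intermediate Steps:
$t = 6309$ ($t = 1472 + 4837 = 6309$)
$\left(\left(\frac{20511}{3740 + 7546} + \frac{t}{\left(7941 - 2567\right) \frac{1}{10687 + 7310}}\right) - 425\right) \left(-47379 - 9486\right) = \left(\left(\frac{20511}{3740 + 7546} + \frac{6309}{\left(7941 - 2567\right) \frac{1}{10687 + 7310}}\right) - 425\right) \left(-47379 - 9486\right) = \left(\left(\frac{20511}{11286} + \frac{6309}{5374 \cdot \frac{1}{17997}}\right) - 425\right) \left(-56865\right) = \left(\left(20511 \cdot \frac{1}{11286} + \frac{6309}{5374 \cdot \frac{1}{17997}}\right) - 425\right) \left(-56865\right) = \left(\left(\frac{2279}{1254} + \frac{6309}{\frac{5374}{17997}}\right) - 425\right) \left(-56865\right) = \left(\left(\frac{2279}{1254} + 6309 \cdot \frac{17997}{5374}\right) - 425\right) \left(-56865\right) = \left(\left(\frac{2279}{1254} + \frac{113543073}{5374}\right) - 425\right) \left(-56865\right) = \left(\frac{35598815222}{1684749} - 425\right) \left(-56865\right) = \frac{34882796897}{1684749} \left(-56865\right) = - \frac{661203415182635}{561583}$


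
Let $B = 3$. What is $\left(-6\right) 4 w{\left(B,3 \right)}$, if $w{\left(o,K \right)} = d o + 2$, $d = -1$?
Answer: $24$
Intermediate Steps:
$w{\left(o,K \right)} = 2 - o$ ($w{\left(o,K \right)} = - o + 2 = 2 - o$)
$\left(-6\right) 4 w{\left(B,3 \right)} = \left(-6\right) 4 \left(2 - 3\right) = - 24 \left(2 - 3\right) = \left(-24\right) \left(-1\right) = 24$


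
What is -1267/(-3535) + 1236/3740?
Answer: 65056/94435 ≈ 0.68890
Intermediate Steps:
-1267/(-3535) + 1236/3740 = -1267*(-1/3535) + 1236*(1/3740) = 181/505 + 309/935 = 65056/94435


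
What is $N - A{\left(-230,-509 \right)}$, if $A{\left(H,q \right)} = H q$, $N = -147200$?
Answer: $-264270$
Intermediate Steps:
$N - A{\left(-230,-509 \right)} = -147200 - \left(-230\right) \left(-509\right) = -147200 - 117070 = -264270$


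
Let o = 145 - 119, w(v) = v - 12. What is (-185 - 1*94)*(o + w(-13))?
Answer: -279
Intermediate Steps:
w(v) = -12 + v
o = 26
(-185 - 1*94)*(o + w(-13)) = (-185 - 1*94)*(26 + (-12 - 13)) = (-185 - 94)*(26 - 25) = -279*1 = -279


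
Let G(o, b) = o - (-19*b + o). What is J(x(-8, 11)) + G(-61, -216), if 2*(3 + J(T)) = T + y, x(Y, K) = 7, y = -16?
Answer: -8223/2 ≈ -4111.5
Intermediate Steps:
G(o, b) = 19*b (G(o, b) = o - (o - 19*b) = o + (-o + 19*b) = 19*b)
J(T) = -11 + T/2 (J(T) = -3 + (T - 16)/2 = -3 + (-16 + T)/2 = -3 + (-8 + T/2) = -11 + T/2)
J(x(-8, 11)) + G(-61, -216) = (-11 + (½)*7) + 19*(-216) = (-11 + 7/2) - 4104 = -15/2 - 4104 = -8223/2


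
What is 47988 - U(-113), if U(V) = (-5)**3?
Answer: 48113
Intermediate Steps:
U(V) = -125
47988 - U(-113) = 47988 - 1*(-125) = 47988 + 125 = 48113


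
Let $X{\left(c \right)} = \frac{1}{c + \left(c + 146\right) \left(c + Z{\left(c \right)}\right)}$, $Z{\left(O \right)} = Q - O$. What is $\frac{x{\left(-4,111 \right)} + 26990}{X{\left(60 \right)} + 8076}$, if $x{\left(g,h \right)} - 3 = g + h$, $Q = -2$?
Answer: $\frac{9539200}{2842751} \approx 3.3556$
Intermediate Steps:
$Z{\left(O \right)} = -2 - O$
$X{\left(c \right)} = \frac{1}{-292 - c}$ ($X{\left(c \right)} = \frac{1}{c + \left(c + 146\right) \left(c - \left(2 + c\right)\right)} = \frac{1}{c + \left(146 + c\right) \left(-2\right)} = \frac{1}{c - \left(292 + 2 c\right)} = \frac{1}{-292 - c}$)
$x{\left(g,h \right)} = 3 + g + h$ ($x{\left(g,h \right)} = 3 + \left(g + h\right) = 3 + g + h$)
$\frac{x{\left(-4,111 \right)} + 26990}{X{\left(60 \right)} + 8076} = \frac{\left(3 - 4 + 111\right) + 26990}{- \frac{1}{292 + 60} + 8076} = \frac{110 + 26990}{- \frac{1}{352} + 8076} = \frac{27100}{\left(-1\right) \frac{1}{352} + 8076} = \frac{27100}{- \frac{1}{352} + 8076} = \frac{27100}{\frac{2842751}{352}} = 27100 \cdot \frac{352}{2842751} = \frac{9539200}{2842751}$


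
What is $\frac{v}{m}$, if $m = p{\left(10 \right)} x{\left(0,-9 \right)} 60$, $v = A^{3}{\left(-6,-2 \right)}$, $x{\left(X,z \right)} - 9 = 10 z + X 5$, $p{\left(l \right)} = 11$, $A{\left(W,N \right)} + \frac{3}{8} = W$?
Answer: $\frac{4913}{1013760} \approx 0.0048463$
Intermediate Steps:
$A{\left(W,N \right)} = - \frac{3}{8} + W$
$x{\left(X,z \right)} = 9 + 5 X + 10 z$ ($x{\left(X,z \right)} = 9 + \left(10 z + X 5\right) = 9 + \left(10 z + 5 X\right) = 9 + \left(5 X + 10 z\right) = 9 + 5 X + 10 z$)
$v = - \frac{132651}{512}$ ($v = \left(- \frac{3}{8} - 6\right)^{3} = \left(- \frac{51}{8}\right)^{3} = - \frac{132651}{512} \approx -259.08$)
$m = -53460$ ($m = 11 \left(9 + 5 \cdot 0 + 10 \left(-9\right)\right) 60 = 11 \left(9 + 0 - 90\right) 60 = 11 \left(-81\right) 60 = \left(-891\right) 60 = -53460$)
$\frac{v}{m} = - \frac{132651}{512 \left(-53460\right)} = \left(- \frac{132651}{512}\right) \left(- \frac{1}{53460}\right) = \frac{4913}{1013760}$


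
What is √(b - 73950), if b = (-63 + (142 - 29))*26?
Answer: 5*I*√2906 ≈ 269.54*I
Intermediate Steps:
b = 1300 (b = (-63 + 113)*26 = 50*26 = 1300)
√(b - 73950) = √(1300 - 73950) = √(-72650) = 5*I*√2906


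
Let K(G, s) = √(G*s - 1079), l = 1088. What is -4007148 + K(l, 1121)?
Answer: -4007148 + √1218569 ≈ -4.0060e+6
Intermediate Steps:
K(G, s) = √(-1079 + G*s)
-4007148 + K(l, 1121) = -4007148 + √(-1079 + 1088*1121) = -4007148 + √(-1079 + 1219648) = -4007148 + √1218569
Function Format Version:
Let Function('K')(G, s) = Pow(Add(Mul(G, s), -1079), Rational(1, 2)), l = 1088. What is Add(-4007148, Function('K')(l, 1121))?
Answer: Add(-4007148, Pow(1218569, Rational(1, 2))) ≈ -4.0060e+6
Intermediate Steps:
Function('K')(G, s) = Pow(Add(-1079, Mul(G, s)), Rational(1, 2))
Add(-4007148, Function('K')(l, 1121)) = Add(-4007148, Pow(Add(-1079, Mul(1088, 1121)), Rational(1, 2))) = Add(-4007148, Pow(Add(-1079, 1219648), Rational(1, 2))) = Add(-4007148, Pow(1218569, Rational(1, 2)))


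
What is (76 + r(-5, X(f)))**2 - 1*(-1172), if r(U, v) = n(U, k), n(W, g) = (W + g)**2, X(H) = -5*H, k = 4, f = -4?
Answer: 7101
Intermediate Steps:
r(U, v) = (4 + U)**2 (r(U, v) = (U + 4)**2 = (4 + U)**2)
(76 + r(-5, X(f)))**2 - 1*(-1172) = (76 + (4 - 5)**2)**2 - 1*(-1172) = (76 + (-1)**2)**2 + 1172 = (76 + 1)**2 + 1172 = 77**2 + 1172 = 5929 + 1172 = 7101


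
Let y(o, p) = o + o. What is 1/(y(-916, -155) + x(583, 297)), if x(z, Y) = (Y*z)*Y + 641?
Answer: 1/51424656 ≈ 1.9446e-8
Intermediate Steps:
x(z, Y) = 641 + z*Y**2 (x(z, Y) = z*Y**2 + 641 = 641 + z*Y**2)
y(o, p) = 2*o
1/(y(-916, -155) + x(583, 297)) = 1/(2*(-916) + (641 + 583*297**2)) = 1/(-1832 + (641 + 583*88209)) = 1/(-1832 + (641 + 51425847)) = 1/(-1832 + 51426488) = 1/51424656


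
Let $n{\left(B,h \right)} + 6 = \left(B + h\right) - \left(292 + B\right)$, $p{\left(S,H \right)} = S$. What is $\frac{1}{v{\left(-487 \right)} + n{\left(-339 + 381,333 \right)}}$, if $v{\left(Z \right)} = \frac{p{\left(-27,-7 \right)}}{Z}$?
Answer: $\frac{487}{17072} \approx 0.028526$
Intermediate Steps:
$v{\left(Z \right)} = - \frac{27}{Z}$
$n{\left(B,h \right)} = -298 + h$ ($n{\left(B,h \right)} = -6 + \left(\left(B + h\right) - \left(292 + B\right)\right) = -6 + \left(-292 + h\right) = -298 + h$)
$\frac{1}{v{\left(-487 \right)} + n{\left(-339 + 381,333 \right)}} = \frac{1}{- \frac{27}{-487} + \left(-298 + 333\right)} = \frac{1}{\left(-27\right) \left(- \frac{1}{487}\right) + 35} = \frac{1}{\frac{27}{487} + 35} = \frac{1}{\frac{17072}{487}} = \frac{487}{17072}$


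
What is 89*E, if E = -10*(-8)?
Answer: 7120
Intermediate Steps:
E = 80
89*E = 89*80 = 7120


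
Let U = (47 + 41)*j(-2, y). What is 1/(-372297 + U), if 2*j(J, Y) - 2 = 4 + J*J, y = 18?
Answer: -1/371857 ≈ -2.6892e-6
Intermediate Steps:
j(J, Y) = 3 + J**2/2 (j(J, Y) = 1 + (4 + J*J)/2 = 1 + (4 + J**2)/2 = 1 + (2 + J**2/2) = 3 + J**2/2)
U = 440 (U = (47 + 41)*(3 + (1/2)*(-2)**2) = 88*(3 + (1/2)*4) = 88*(3 + 2) = 88*5 = 440)
1/(-372297 + U) = 1/(-372297 + 440) = 1/(-371857) = -1/371857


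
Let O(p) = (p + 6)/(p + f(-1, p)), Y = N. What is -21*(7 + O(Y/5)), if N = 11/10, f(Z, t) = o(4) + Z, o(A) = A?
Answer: -4314/23 ≈ -187.57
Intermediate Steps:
f(Z, t) = 4 + Z
N = 11/10 (N = 11*(1/10) = 11/10 ≈ 1.1000)
Y = 11/10 ≈ 1.1000
O(p) = (6 + p)/(3 + p) (O(p) = (p + 6)/(p + (4 - 1)) = (6 + p)/(p + 3) = (6 + p)/(3 + p))
-21*(7 + O(Y/5)) = -21*(7 + (6 + (11/10)/5)/(3 + (11/10)/5)) = -21*(7 + (6 + (11/10)*(1/5))/(3 + (11/10)*(1/5))) = -21*(7 + (6 + 11/50)/(3 + 11/50)) = -21*(7 + (311/50)/(161/50)) = -21*(7 + (50/161)*(311/50)) = -21*(7 + 311/161) = -21*1438/161 = -4314/23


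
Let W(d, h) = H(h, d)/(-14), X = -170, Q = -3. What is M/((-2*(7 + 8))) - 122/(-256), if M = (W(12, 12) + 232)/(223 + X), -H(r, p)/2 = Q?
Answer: 235721/712320 ≈ 0.33092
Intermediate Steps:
H(r, p) = 6 (H(r, p) = -2*(-3) = 6)
W(d, h) = -3/7 (W(d, h) = 6/(-14) = 6*(-1/14) = -3/7)
M = 1621/371 (M = (-3/7 + 232)/(223 - 170) = (1621/7)/53 = (1621/7)*(1/53) = 1621/371 ≈ 4.3693)
M/((-2*(7 + 8))) - 122/(-256) = 1621/(371*((-2*(7 + 8)))) - 122/(-256) = 1621/(371*((-2*15))) - 122*(-1/256) = (1621/371)/(-30) + 61/128 = (1621/371)*(-1/30) + 61/128 = -1621/11130 + 61/128 = 235721/712320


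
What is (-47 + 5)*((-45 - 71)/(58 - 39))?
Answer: 4872/19 ≈ 256.42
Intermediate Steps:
(-47 + 5)*((-45 - 71)/(58 - 39)) = -(-4872)/19 = -42*(-116/19) = 4872/19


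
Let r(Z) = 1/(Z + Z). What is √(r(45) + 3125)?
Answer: √2812510/30 ≈ 55.902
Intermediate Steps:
r(Z) = 1/(2*Z)
√(r(45) + 3125) = √((½)/45 + 3125) = √((½)*(1/45) + 3125) = √(1/90 + 3125) = √(281251/90) = √2812510/30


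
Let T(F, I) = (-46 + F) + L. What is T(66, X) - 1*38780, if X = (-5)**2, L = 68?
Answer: -38692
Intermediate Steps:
X = 25
T(F, I) = 22 + F (T(F, I) = (-46 + F) + 68 = 22 + F)
T(66, X) - 1*38780 = (22 + 66) - 1*38780 = 88 - 38780 = -38692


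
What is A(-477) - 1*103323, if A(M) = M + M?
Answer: -104277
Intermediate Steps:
A(M) = 2*M
A(-477) - 1*103323 = 2*(-477) - 1*103323 = -954 - 103323 = -104277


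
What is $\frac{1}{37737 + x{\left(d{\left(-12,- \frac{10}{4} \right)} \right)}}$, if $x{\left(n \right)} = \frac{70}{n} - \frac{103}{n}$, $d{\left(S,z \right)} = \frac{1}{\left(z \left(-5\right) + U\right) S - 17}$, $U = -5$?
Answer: $\frac{1}{41268} \approx 2.4232 \cdot 10^{-5}$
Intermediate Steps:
$d{\left(S,z \right)} = \frac{1}{-17 + S \left(-5 - 5 z\right)}$ ($d{\left(S,z \right)} = \frac{1}{\left(z \left(-5\right) - 5\right) S - 17} = \frac{1}{\left(- 5 z - 5\right) S - 17} = \frac{1}{\left(-5 - 5 z\right) S - 17} = \frac{1}{S \left(-5 - 5 z\right) - 17} = \frac{1}{-17 + S \left(-5 - 5 z\right)}$)
$x{\left(n \right)} = - \frac{33}{n}$
$\frac{1}{37737 + x{\left(d{\left(-12,- \frac{10}{4} \right)} \right)}} = \frac{1}{37737 - \frac{33}{\left(-1\right) \frac{1}{17 + 5 \left(-12\right) + 5 \left(-12\right) \left(- \frac{10}{4}\right)}}} = \frac{1}{37737 - \frac{33}{\left(-1\right) \frac{1}{17 - 60 + 5 \left(-12\right) \left(\left(-10\right) \frac{1}{4}\right)}}} = \frac{1}{37737 - \frac{33}{\left(-1\right) \frac{1}{17 - 60 + 5 \left(-12\right) \left(- \frac{5}{2}\right)}}} = \frac{1}{37737 - \frac{33}{\left(-1\right) \frac{1}{17 - 60 + 150}}} = \frac{1}{37737 - \frac{33}{\left(-1\right) \frac{1}{107}}} = \frac{1}{37737 - \frac{33}{- \frac{1}{107}}} = \frac{1}{37737 - -3531} = \frac{1}{37737 + 3531} = \frac{1}{41268}$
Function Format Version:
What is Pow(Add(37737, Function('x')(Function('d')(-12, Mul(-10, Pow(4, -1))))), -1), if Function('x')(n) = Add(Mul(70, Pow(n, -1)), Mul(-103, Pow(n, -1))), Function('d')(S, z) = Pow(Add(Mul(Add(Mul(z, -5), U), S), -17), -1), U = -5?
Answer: Rational(1, 41268) ≈ 2.4232e-5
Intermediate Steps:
Function('d')(S, z) = Pow(Add(-17, Mul(S, Add(-5, Mul(-5, z)))), -1) (Function('d')(S, z) = Pow(Add(Mul(Add(Mul(z, -5), -5), S), -17), -1) = Pow(Add(Mul(Add(Mul(-5, z), -5), S), -17), -1) = Pow(Add(Mul(Add(-5, Mul(-5, z)), S), -17), -1) = Pow(Add(Mul(S, Add(-5, Mul(-5, z))), -17), -1) = Pow(Add(-17, Mul(S, Add(-5, Mul(-5, z)))), -1))
Function('x')(n) = Mul(-33, Pow(n, -1))
Pow(Add(37737, Function('x')(Function('d')(-12, Mul(-10, Pow(4, -1))))), -1) = Pow(Add(37737, Mul(-33, Pow(Mul(-1, Pow(Add(17, Mul(5, -12), Mul(5, -12, Mul(-10, Pow(4, -1)))), -1)), -1))), -1) = Pow(Add(37737, Mul(-33, Pow(Mul(-1, Pow(Add(17, -60, Mul(5, -12, Mul(-10, Rational(1, 4)))), -1)), -1))), -1) = Pow(Add(37737, Mul(-33, Pow(Mul(-1, Pow(Add(17, -60, Mul(5, -12, Rational(-5, 2))), -1)), -1))), -1) = Pow(Add(37737, Mul(-33, Pow(Mul(-1, Pow(Add(17, -60, 150), -1)), -1))), -1) = Pow(Add(37737, Mul(-33, Pow(Mul(-1, Pow(107, -1)), -1))), -1) = Pow(Add(37737, Mul(-33, Pow(Mul(-1, Rational(1, 107)), -1))), -1) = Pow(Add(37737, Mul(-33, Pow(Rational(-1, 107), -1))), -1) = Pow(Add(37737, Mul(-33, -107)), -1) = Pow(Add(37737, 3531), -1) = Pow(41268, -1) = Rational(1, 41268)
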